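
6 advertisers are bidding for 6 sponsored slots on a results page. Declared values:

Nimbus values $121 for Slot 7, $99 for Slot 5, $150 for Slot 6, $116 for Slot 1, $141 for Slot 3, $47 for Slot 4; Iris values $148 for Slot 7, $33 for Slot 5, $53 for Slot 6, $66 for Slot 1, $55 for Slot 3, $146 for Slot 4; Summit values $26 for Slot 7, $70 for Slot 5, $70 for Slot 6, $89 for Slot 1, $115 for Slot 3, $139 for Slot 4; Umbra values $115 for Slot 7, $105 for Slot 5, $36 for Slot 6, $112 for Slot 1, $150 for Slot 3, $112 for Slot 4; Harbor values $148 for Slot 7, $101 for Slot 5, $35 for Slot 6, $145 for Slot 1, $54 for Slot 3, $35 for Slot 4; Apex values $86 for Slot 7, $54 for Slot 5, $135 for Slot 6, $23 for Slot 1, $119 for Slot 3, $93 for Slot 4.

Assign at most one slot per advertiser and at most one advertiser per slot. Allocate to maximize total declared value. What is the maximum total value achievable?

Max total: $816

Optimal: Nimbus→Slot 5 ($99), Iris→Slot 7 ($148), Summit→Slot 4 ($139), Umbra→Slot 3 ($150), Harbor→Slot 1 ($145), Apex→Slot 6 ($135) — total 99+148+139+150+145+135 = $816.
Column-greedy (each slot in turn goes to its best remaining advertiser) gives $806, worse by 10.
No other one-to-one assignment exceeds $816.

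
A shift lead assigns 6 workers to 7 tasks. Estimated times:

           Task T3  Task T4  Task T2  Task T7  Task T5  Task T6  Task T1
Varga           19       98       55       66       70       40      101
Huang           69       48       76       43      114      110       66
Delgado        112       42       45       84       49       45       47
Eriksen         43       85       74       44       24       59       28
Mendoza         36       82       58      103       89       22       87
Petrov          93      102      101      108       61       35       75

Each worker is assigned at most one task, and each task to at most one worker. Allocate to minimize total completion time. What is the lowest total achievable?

Optimal: Varga→Task T3 (19 min), Huang→Task T7 (43 min), Delgado→Task T4 (42 min), Eriksen→Task T1 (28 min), Mendoza→Task T6 (22 min), Petrov→Task T5 (61 min) — total 19+43+42+28+22+61 = 215 min.
Next-best assignment: Varga→Task T3, Huang→Task T7, Delgado→Task T2, Eriksen→Task T1, Mendoza→Task T6, Petrov→Task T5 = 218 min.
No other one-to-one assignment undercuts 215 min.

Min total: 215 min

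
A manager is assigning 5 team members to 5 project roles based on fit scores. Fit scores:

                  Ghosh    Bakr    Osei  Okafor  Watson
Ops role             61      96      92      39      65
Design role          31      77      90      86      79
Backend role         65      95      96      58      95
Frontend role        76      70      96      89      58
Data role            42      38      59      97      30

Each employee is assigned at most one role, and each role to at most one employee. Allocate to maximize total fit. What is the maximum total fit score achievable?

Maximum total: 454 pts

Treat this as an assignment problem: match each employee to one role.
Optimal: Ghosh→Frontend role (76 pts), Bakr→Ops role (96 pts), Osei→Design role (90 pts), Okafor→Data role (97 pts), Watson→Backend role (95 pts) — total 76+96+90+97+95 = 454 pts.
Max-entry greedy (repeatedly take the single best remaining cell) gives 444 pts, worse by 10.
Swapping Osei↔Ghosh (Osei→Frontend role 96 pts, Ghosh→Design role 31 pts) loses 39.
Checked against all permutations: 454 pts is optimal.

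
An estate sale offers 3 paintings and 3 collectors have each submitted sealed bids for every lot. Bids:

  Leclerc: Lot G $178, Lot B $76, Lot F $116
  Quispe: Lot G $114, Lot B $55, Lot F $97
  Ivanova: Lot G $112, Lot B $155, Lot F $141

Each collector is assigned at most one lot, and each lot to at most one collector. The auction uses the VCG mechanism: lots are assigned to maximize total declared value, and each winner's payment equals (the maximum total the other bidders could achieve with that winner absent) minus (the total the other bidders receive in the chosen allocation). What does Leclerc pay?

Efficient allocation: Leclerc→Lot G ($178), Quispe→Lot F ($97), Ivanova→Lot B ($155); total welfare W = $430.
Leclerc receives Lot G at value $178, so the others get W − 178 = $252.
Without Leclerc: best allocation of the remaining 2 bidders over all 3 lots is Quispe→Lot G ($114), Ivanova→Lot B ($155), total $269.
VCG payment = (others' best without Leclerc) − (others' welfare with Leclerc) = 269 − 252 = $17.

Leclerc pays $17.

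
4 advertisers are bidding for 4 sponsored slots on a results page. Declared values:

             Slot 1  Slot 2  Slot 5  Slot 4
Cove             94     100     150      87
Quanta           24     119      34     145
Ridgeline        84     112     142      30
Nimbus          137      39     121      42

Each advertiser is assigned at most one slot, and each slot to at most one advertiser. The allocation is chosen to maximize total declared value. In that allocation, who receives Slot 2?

This is a one-to-one assignment (maximum-weight bipartite matching).
Optimal: Cove→Slot 5 ($150), Quanta→Slot 4 ($145), Ridgeline→Slot 2 ($112), Nimbus→Slot 1 ($137) — total 150+145+112+137 = $544.
Column-greedy (each slot in turn goes to its best remaining advertiser) gives $436, worse by 108.
Next-best assignment: Cove→Slot 2, Quanta→Slot 4, Ridgeline→Slot 5, Nimbus→Slot 1 = $524.
Ridgeline's own top slot is Slot 5 ($142), but forcing Ridgeline→Slot 5 and reassigning the rest optimally gives only $524 — worse by 20.

Ridgeline receives Slot 2.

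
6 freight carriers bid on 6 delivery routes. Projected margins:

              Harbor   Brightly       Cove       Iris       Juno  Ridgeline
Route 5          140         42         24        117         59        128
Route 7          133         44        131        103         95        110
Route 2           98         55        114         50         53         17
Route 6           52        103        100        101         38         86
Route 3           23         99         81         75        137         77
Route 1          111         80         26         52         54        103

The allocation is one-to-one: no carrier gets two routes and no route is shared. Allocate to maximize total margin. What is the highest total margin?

Max total: $707k

Optimal: Harbor→Route 7 ($133k), Brightly→Route 6 ($103k), Cove→Route 2 ($114k), Iris→Route 5 ($117k), Juno→Route 3 ($137k), Ridgeline→Route 1 ($103k) — total 133+103+114+117+137+103 = $707k.
Next-best assignment: Harbor→Route 5, Brightly→Route 6, Cove→Route 2, Iris→Route 7, Juno→Route 3, Ridgeline→Route 1 = $700k.
Swapping Brightly↔Iris (Brightly→Route 5 $42k, Iris→Route 6 $101k) loses 77.
Every other assignment is strictly worse.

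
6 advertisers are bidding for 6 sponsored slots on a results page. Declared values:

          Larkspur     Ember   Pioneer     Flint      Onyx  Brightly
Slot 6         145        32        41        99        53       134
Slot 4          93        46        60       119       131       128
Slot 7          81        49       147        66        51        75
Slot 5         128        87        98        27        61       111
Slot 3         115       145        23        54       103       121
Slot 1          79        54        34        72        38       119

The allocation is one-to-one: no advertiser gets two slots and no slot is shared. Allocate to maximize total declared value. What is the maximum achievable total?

Optimal: Larkspur→Slot 5 ($128), Ember→Slot 3 ($145), Pioneer→Slot 7 ($147), Flint→Slot 6 ($99), Onyx→Slot 4 ($131), Brightly→Slot 1 ($119) — total 128+145+147+99+131+119 = $769.
Swapping Flint↔Ember (Flint→Slot 3 $54, Ember→Slot 6 $32) loses 158.

Max total: $769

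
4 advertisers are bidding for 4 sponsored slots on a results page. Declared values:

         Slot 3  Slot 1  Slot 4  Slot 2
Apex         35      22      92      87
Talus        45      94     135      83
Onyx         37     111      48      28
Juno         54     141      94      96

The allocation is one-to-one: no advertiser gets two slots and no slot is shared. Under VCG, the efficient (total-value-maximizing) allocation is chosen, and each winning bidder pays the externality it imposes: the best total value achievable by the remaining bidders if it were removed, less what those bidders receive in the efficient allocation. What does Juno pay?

Juno pays $74.

Efficient allocation: Apex→Slot 2 ($87), Talus→Slot 4 ($135), Onyx→Slot 3 ($37), Juno→Slot 1 ($141); total welfare W = $400.
Juno receives Slot 1 at value $141, so the others get W − 141 = $259.
Without Juno: best allocation of the remaining 3 bidders over all 4 slots is Apex→Slot 2 ($87), Talus→Slot 4 ($135), Onyx→Slot 1 ($111), total $333.
VCG payment = (others' best without Juno) − (others' welfare with Juno) = 333 − 259 = $74.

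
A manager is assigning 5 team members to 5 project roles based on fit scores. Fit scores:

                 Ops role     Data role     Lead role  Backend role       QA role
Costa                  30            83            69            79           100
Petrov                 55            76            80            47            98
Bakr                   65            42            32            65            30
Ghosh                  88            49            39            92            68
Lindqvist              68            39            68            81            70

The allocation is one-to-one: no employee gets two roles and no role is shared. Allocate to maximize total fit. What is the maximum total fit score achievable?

Treat this as an assignment problem: match each employee to one role.
Optimal: Costa→Data role (83 pts), Petrov→QA role (98 pts), Bakr→Ops role (65 pts), Ghosh→Backend role (92 pts), Lindqvist→Lead role (68 pts) — total 83+98+65+92+68 = 406 pts.
Column-greedy (each role in turn goes to its best remaining employee) gives 362 pts, worse by 44.
Next-best assignment: Costa→Data role, Petrov→QA role, Bakr→Backend role, Ghosh→Ops role, Lindqvist→Lead role = 402 pts.

Maximum total: 406 pts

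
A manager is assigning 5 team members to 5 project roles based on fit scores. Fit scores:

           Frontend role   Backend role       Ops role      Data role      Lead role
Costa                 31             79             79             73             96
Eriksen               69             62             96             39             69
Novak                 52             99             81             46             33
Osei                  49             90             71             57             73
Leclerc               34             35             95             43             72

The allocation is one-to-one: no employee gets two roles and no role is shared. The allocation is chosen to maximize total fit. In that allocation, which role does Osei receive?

This is the linear assignment problem.
Optimal: Costa→Lead role (96 pts), Eriksen→Frontend role (69 pts), Novak→Backend role (99 pts), Osei→Data role (57 pts), Leclerc→Ops role (95 pts) — total 96+69+99+57+95 = 416 pts.
Max-entry greedy (repeatedly take the single best remaining cell) gives 382 pts, worse by 34.
Checked against all permutations: 416 pts is optimal.
Osei's own top role is Backend role (90 pts), but forcing Osei→Backend role and reassigning the rest optimally gives only 396 pts — worse by 20.

Osei receives Data role.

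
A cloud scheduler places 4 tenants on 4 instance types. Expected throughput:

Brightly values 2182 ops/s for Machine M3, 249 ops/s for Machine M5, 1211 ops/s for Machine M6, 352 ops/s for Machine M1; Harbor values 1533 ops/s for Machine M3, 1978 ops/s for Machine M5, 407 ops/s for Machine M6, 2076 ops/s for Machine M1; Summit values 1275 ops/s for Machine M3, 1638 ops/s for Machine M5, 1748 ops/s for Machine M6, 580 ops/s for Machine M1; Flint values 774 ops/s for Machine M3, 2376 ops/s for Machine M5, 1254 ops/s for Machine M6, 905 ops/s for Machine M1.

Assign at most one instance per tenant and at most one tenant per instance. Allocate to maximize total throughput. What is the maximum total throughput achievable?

Optimal: Brightly→Machine M3 (2182 ops/s), Harbor→Machine M1 (2076 ops/s), Summit→Machine M6 (1748 ops/s), Flint→Machine M5 (2376 ops/s) — total 2182+2076+1748+2376 = 8382 ops/s.

Max total: 8382 ops/s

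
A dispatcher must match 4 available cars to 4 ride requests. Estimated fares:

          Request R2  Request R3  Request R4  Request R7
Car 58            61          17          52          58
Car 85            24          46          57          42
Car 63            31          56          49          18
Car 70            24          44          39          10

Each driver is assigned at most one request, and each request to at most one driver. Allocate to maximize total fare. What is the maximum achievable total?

Maximum total: $198

Optimal: Car 58→Request R2 ($61), Car 85→Request R7 ($42), Car 63→Request R3 ($56), Car 70→Request R4 ($39) — total 61+42+56+39 = $198.
Column-greedy (each request in turn goes to its best remaining driver) gives $184, worse by 14.
Next-best assignment: Car 58→Request R2, Car 85→Request R7, Car 63→Request R4, Car 70→Request R3 = $196.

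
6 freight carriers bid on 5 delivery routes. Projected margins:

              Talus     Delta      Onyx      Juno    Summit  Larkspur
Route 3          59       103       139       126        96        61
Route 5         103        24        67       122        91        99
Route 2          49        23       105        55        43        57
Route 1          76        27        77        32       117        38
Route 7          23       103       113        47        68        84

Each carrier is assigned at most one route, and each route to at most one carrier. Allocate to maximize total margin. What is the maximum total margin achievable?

Optimal: Juno→Route 3 ($126k), Talus→Route 5 ($103k), Onyx→Route 2 ($105k), Summit→Route 1 ($117k), Delta→Route 7 ($103k) — total 126+103+105+117+103 = $554k.
Column-greedy (each route in turn goes to its best remaining carrier) gives $538k, worse by 16.
Next-best assignment: Juno→Route 3, Larkspur→Route 5, Onyx→Route 2, Summit→Route 1, Delta→Route 7 = $550k.
Checked against all permutations: $554k is optimal.

Max total: $554k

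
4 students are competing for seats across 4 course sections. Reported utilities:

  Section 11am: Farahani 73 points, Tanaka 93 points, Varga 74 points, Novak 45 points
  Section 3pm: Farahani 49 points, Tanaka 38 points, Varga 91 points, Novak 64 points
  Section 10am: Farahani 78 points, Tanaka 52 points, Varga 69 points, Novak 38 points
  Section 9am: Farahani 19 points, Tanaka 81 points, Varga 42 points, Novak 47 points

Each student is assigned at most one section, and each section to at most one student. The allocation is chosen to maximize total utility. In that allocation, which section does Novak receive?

Optimal: Farahani→Section 10am (78 points), Tanaka→Section 11am (93 points), Varga→Section 3pm (91 points), Novak→Section 9am (47 points) — total 78+93+91+47 = 309 points.
Novak's own top section is Section 3pm (64 points), but forcing Novak→Section 3pm and reassigning the rest optimally gives only 297 points — worse by 12.

Novak receives Section 9am.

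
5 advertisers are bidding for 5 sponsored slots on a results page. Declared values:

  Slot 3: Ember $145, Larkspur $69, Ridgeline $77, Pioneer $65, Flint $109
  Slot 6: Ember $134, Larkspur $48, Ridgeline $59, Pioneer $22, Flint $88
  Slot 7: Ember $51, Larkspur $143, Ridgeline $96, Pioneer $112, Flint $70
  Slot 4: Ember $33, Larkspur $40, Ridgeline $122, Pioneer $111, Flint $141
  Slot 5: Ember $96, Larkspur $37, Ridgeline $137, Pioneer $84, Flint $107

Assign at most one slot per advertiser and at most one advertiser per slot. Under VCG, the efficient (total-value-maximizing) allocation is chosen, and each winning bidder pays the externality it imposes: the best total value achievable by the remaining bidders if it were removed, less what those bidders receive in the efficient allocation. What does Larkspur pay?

Larkspur pays $44.

Efficient allocation: Ember→Slot 6 ($134), Larkspur→Slot 7 ($143), Ridgeline→Slot 5 ($137), Pioneer→Slot 4 ($111), Flint→Slot 3 ($109); total welfare W = $634.
Larkspur receives Slot 7 at value $143, so the others get W − 143 = $491.
Without Larkspur: best allocation of the remaining 4 bidders over all 5 slots is Ember→Slot 3 ($145), Ridgeline→Slot 5 ($137), Pioneer→Slot 7 ($112), Flint→Slot 4 ($141), total $535.
VCG payment = (others' best without Larkspur) − (others' welfare with Larkspur) = 535 − 491 = $44.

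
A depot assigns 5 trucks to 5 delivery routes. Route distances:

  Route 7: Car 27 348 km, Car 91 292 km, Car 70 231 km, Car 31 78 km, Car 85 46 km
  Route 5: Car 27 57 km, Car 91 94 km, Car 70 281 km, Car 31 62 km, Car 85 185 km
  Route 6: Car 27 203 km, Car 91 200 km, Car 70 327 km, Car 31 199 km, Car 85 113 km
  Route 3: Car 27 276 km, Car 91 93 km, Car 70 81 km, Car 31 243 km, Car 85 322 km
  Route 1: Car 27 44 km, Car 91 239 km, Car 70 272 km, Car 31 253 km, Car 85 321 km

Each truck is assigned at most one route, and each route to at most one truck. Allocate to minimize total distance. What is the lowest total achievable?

Treat this as an assignment problem: match each truck to one route.
Optimal: Car 27→Route 1 (44 km), Car 91→Route 5 (94 km), Car 70→Route 3 (81 km), Car 31→Route 7 (78 km), Car 85→Route 6 (113 km) — total 44+94+81+78+113 = 410 km.
Next-best assignment: Car 27→Route 1, Car 91→Route 6, Car 70→Route 3, Car 31→Route 5, Car 85→Route 7 = 433 km.
Swapping Car 27↔Car 70 (Car 27→Route 3 276 km, Car 70→Route 1 272 km) adds 423.
No other one-to-one assignment undercuts 410 km.

Min total: 410 km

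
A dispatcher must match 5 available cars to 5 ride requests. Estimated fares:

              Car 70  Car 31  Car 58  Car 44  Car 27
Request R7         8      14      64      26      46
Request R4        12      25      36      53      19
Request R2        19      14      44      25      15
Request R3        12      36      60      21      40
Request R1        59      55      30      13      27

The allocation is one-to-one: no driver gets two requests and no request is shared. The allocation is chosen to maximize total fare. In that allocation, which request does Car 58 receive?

Car 58 receives Request R2.

Optimal: Car 70→Request R1 ($59), Car 31→Request R3 ($36), Car 58→Request R2 ($44), Car 44→Request R4 ($53), Car 27→Request R7 ($46) — total 59+36+44+53+46 = $238.
Column-greedy (each request in turn goes to its best remaining driver) gives $231, worse by 7.
Swapping Car 44↔Car 31 (Car 44→Request R3 $21, Car 31→Request R4 $25) loses 43.
Car 58's own top request is Request R7 ($64), but forcing Car 58→Request R7 and reassigning the rest optimally gives only $231 — worse by 7.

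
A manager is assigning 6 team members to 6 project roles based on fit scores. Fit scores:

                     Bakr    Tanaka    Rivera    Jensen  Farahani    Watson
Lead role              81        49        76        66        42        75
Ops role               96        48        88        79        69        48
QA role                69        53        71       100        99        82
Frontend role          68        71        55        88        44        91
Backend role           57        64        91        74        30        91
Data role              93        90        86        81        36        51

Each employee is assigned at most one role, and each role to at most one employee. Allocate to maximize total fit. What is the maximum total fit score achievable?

Optimal: Bakr→Ops role (96 pts), Tanaka→Data role (90 pts), Rivera→Lead role (76 pts), Jensen→Frontend role (88 pts), Farahani→QA role (99 pts), Watson→Backend role (91 pts) — total 96+90+76+88+99+91 = 540 pts.
Row-greedy (each employee in turn takes its best remaining role) gives 496 pts, worse by 44.
Next-best assignment: Bakr→Ops role, Tanaka→Data role, Rivera→Backend role, Jensen→Frontend role, Farahani→QA role, Watson→Lead role = 539 pts.
Checked against all permutations: 540 pts is optimal.

Maximum total: 540 pts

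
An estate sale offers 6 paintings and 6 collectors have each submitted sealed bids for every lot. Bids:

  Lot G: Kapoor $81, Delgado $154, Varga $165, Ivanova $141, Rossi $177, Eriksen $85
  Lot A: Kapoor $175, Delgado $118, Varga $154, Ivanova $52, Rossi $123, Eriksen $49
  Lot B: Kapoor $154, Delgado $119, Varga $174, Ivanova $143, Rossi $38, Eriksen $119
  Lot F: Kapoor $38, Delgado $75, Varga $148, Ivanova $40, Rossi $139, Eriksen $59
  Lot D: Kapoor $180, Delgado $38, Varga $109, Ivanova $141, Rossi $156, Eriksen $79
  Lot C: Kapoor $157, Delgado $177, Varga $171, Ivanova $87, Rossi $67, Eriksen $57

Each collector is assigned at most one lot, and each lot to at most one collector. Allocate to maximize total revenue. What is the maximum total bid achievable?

Optimal: Kapoor→Lot A ($175), Delgado→Lot C ($177), Varga→Lot F ($148), Ivanova→Lot D ($141), Rossi→Lot G ($177), Eriksen→Lot B ($119) — total 175+177+148+141+177+119 = $937.
Column-greedy (each lot in turn goes to its best remaining collector) gives $799, worse by 138.
Next-best assignment: Kapoor→Lot A, Delgado→Lot C, Varga→Lot G, Ivanova→Lot D, Rossi→Lot F, Eriksen→Lot B = $916.

Max total: $937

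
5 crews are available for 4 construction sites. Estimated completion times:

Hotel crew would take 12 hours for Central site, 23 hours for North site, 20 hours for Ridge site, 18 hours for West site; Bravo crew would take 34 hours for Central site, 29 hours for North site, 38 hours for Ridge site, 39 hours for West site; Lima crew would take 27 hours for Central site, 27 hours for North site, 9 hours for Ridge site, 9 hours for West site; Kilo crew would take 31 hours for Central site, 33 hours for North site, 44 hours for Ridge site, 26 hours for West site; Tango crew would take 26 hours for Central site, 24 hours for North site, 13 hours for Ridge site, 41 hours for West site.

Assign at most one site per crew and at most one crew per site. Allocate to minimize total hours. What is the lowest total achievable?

Optimal: Hotel crew→Central site (12 hours), Bravo crew→North site (29 hours), Tango crew→Ridge site (13 hours), Lima crew→West site (9 hours) — total 12+29+13+9 = 63 hours.
Min-entry greedy (repeatedly take the single cheapest remaining cell) gives 71 hours, worse by 8.
Next-best assignment: Hotel crew→Central site, Kilo crew→North site, Tango crew→Ridge site, Lima crew→West site = 67 hours.
Swapping Hotel crew↔Tango crew (Hotel crew→Ridge site 20 hours, Tango crew→Central site 26 hours) adds 21.
No other one-to-one assignment undercuts 63 hours.

Min total: 63 hours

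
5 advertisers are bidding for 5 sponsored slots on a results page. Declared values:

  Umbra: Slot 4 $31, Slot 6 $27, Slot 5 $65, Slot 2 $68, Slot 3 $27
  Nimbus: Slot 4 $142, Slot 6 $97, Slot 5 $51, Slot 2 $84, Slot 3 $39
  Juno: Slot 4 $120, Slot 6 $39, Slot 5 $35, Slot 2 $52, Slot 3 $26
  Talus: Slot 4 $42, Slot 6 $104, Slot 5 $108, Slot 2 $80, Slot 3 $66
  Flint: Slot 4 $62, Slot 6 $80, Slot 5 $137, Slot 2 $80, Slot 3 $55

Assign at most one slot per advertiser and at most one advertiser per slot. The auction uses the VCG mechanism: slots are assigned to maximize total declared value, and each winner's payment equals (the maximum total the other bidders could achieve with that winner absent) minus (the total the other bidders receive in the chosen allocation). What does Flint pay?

Flint pays $42.

Efficient allocation: Umbra→Slot 2 ($68), Nimbus→Slot 6 ($97), Juno→Slot 4 ($120), Talus→Slot 3 ($66), Flint→Slot 5 ($137); total welfare W = $488.
Flint receives Slot 5 at value $137, so the others get W − 137 = $351.
Without Flint: best allocation of the remaining 4 bidders over all 5 slots is Umbra→Slot 2 ($68), Nimbus→Slot 6 ($97), Juno→Slot 4 ($120), Talus→Slot 5 ($108), total $393.
VCG payment = (others' best without Flint) − (others' welfare with Flint) = 393 − 351 = $42.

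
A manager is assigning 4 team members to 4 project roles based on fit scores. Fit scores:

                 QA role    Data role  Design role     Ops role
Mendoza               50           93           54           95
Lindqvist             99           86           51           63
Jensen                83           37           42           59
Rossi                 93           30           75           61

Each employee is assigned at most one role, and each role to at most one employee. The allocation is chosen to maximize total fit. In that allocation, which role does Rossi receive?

Rossi receives Design role.

Treat this as an assignment problem: match each employee to one role.
Optimal: Mendoza→Ops role (95 pts), Lindqvist→Data role (86 pts), Jensen→QA role (83 pts), Rossi→Design role (75 pts) — total 95+86+83+75 = 339 pts.
Row-greedy (each employee in turn takes its best remaining role) gives 266 pts, worse by 73.
Next-best assignment: Mendoza→Data role, Lindqvist→QA role, Jensen→Ops role, Rossi→Design role = 326 pts.
No other one-to-one assignment exceeds 339 pts.
Rossi's own top role is QA role (93 pts), but forcing Rossi→QA role and reassigning the rest optimally gives only 316 pts — worse by 23.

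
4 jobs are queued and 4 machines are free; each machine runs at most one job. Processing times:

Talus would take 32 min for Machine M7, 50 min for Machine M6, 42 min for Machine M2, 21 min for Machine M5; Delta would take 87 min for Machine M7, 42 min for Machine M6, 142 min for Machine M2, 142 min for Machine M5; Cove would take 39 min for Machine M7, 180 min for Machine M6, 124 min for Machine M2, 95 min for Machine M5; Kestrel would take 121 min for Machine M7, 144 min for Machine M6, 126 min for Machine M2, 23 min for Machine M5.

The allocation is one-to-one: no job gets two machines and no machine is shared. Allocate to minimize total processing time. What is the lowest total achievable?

Treat this as an assignment problem: match each job to one machine.
Optimal: Talus→Machine M2 (42 min), Delta→Machine M6 (42 min), Cove→Machine M7 (39 min), Kestrel→Machine M5 (23 min) — total 42+42+39+23 = 146 min.
Row-greedy (each job in turn takes its cheapest remaining machine) gives 228 min, worse by 82.

Min total: 146 min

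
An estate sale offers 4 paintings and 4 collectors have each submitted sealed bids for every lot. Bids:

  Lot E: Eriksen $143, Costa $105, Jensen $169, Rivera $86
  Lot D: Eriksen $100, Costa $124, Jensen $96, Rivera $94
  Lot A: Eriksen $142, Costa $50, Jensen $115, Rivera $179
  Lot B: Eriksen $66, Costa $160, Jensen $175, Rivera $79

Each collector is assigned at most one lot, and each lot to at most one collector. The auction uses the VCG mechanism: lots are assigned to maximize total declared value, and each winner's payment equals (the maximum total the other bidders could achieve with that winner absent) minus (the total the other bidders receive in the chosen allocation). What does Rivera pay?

Rivera pays $29.

Efficient allocation: Eriksen→Lot E ($143), Costa→Lot D ($124), Jensen→Lot B ($175), Rivera→Lot A ($179); total welfare W = $621.
Rivera receives Lot A at value $179, so the others get W − 179 = $442.
Without Rivera: best allocation of the remaining 3 bidders over all 4 lots is Eriksen→Lot A ($142), Costa→Lot B ($160), Jensen→Lot E ($169), total $471.
VCG payment = (others' best without Rivera) − (others' welfare with Rivera) = 471 − 442 = $29.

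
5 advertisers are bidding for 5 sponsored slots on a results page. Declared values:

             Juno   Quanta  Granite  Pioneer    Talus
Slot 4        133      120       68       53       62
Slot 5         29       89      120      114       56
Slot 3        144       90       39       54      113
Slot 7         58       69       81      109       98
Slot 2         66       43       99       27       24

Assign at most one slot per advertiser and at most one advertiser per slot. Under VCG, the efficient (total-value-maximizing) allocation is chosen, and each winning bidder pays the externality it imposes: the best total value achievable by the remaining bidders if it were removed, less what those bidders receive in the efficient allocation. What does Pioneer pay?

Pioneer pays $21.

Efficient allocation: Juno→Slot 3 ($144), Quanta→Slot 4 ($120), Granite→Slot 2 ($99), Pioneer→Slot 5 ($114), Talus→Slot 7 ($98); total welfare W = $575.
Pioneer receives Slot 5 at value $114, so the others get W − 114 = $461.
Without Pioneer: best allocation of the remaining 4 bidders over all 5 slots is Juno→Slot 3 ($144), Quanta→Slot 4 ($120), Granite→Slot 5 ($120), Talus→Slot 7 ($98), total $482.
VCG payment = (others' best without Pioneer) − (others' welfare with Pioneer) = 482 − 461 = $21.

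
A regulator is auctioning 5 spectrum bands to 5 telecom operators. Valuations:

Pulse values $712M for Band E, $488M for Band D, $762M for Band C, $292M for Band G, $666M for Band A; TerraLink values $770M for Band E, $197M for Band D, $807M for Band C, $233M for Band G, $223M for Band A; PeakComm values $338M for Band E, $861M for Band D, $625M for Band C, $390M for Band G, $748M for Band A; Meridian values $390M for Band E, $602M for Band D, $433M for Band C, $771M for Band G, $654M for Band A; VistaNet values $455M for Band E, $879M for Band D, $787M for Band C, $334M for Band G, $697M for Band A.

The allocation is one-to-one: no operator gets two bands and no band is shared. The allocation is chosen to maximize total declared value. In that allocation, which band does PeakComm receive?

PeakComm receives Band A.

Optimal: Pulse→Band C ($762M), TerraLink→Band E ($770M), PeakComm→Band A ($748M), Meridian→Band G ($771M), VistaNet→Band D ($879M) — total 762+770+748+771+879 = $3930M.
Row-greedy (each operator in turn takes its best remaining band) gives $3861M, worse by 69.
Next-best assignment: Pulse→Band E, TerraLink→Band C, PeakComm→Band A, Meridian→Band G, VistaNet→Band D = $3917M.
Swapping Meridian↔Pulse (Meridian→Band C $433M, Pulse→Band G $292M) loses 808.
PeakComm's own top band is Band D ($861M), but forcing PeakComm→Band D and reassigning the rest optimally gives only $3861M — worse by 69.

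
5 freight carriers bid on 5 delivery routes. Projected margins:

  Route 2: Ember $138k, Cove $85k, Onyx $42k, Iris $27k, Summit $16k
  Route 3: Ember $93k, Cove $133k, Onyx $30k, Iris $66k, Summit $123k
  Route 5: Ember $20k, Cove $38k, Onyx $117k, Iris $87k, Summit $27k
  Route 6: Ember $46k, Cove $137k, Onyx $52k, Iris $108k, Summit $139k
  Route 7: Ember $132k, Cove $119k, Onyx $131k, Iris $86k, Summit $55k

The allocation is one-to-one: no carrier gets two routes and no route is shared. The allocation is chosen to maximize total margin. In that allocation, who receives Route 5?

Optimal: Ember→Route 2 ($138k), Cove→Route 3 ($133k), Onyx→Route 7 ($131k), Iris→Route 5 ($87k), Summit→Route 6 ($139k) — total 138+133+131+87+139 = $628k.
Row-greedy (each carrier in turn takes its best remaining route) gives $616k, worse by 12.
Checked against all permutations: $628k is optimal.
Iris's own top route is Route 6 ($108k), but forcing Iris→Route 6 and reassigning the rest optimally gives only $605k — worse by 23.

Iris receives Route 5.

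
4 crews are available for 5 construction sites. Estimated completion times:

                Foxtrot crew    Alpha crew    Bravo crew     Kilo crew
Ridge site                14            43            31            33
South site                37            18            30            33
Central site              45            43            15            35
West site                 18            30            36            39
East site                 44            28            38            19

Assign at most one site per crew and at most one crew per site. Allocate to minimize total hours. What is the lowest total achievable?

Minimum total: 66 hours

Treat this as an assignment problem: match each crew to one site.
Optimal: Foxtrot crew→Ridge site (14 hours), Alpha crew→South site (18 hours), Bravo crew→Central site (15 hours), Kilo crew→East site (19 hours) — total 14+18+15+19 = 66 hours.
Column-greedy (each site in turn goes to its cheapest remaining crew) gives 86 hours, worse by 20.
Next-best assignment: Foxtrot crew→West site, Alpha crew→South site, Bravo crew→Central site, Kilo crew→East site = 70 hours.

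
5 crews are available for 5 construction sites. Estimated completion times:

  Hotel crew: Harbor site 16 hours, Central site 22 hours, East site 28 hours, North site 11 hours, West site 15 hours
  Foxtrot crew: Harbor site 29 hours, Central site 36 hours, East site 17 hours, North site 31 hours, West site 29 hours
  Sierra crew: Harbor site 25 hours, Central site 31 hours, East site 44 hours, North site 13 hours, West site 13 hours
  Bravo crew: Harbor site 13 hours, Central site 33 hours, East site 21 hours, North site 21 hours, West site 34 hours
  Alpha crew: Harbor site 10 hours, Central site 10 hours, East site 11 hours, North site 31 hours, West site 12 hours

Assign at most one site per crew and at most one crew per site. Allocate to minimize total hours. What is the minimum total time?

Optimal: Hotel crew→North site (11 hours), Foxtrot crew→East site (17 hours), Sierra crew→West site (13 hours), Bravo crew→Harbor site (13 hours), Alpha crew→Central site (10 hours) — total 11+17+13+13+10 = 64 hours.
Min-entry greedy (repeatedly take the single cheapest remaining cell) gives 84 hours, worse by 20.
Next-best assignment: Hotel crew→West site, Foxtrot crew→East site, Sierra crew→North site, Bravo crew→Harbor site, Alpha crew→Central site = 68 hours.
Swapping Alpha crew↔Bravo crew (Alpha crew→Harbor site 10 hours, Bravo crew→Central site 33 hours) adds 20.

Minimum total: 64 hours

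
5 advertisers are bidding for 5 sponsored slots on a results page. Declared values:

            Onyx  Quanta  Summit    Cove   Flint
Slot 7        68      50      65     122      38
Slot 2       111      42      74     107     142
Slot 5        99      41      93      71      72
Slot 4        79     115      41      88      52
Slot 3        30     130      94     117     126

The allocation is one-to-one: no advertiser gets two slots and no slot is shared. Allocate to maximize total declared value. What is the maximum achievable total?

Maximum total: $572

Optimal: Onyx→Slot 5 ($99), Quanta→Slot 4 ($115), Summit→Slot 3 ($94), Cove→Slot 7 ($122), Flint→Slot 2 ($142) — total 99+115+94+122+142 = $572.
Max-entry greedy (repeatedly take the single best remaining cell) gives $534, worse by 38.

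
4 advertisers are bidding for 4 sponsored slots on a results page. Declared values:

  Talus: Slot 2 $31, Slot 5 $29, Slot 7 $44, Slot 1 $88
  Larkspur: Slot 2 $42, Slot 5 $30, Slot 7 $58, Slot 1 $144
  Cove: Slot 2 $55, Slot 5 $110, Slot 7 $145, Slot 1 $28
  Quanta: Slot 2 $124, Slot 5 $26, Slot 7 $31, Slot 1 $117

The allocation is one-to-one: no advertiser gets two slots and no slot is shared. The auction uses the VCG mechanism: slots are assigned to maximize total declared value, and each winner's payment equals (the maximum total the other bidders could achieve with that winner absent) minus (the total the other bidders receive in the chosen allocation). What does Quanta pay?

Efficient allocation: Talus→Slot 5 ($29), Larkspur→Slot 1 ($144), Cove→Slot 7 ($145), Quanta→Slot 2 ($124); total welfare W = $442.
Quanta receives Slot 2 at value $124, so the others get W − 124 = $318.
Without Quanta: best allocation of the remaining 3 bidders over all 4 slots is Talus→Slot 2 ($31), Larkspur→Slot 1 ($144), Cove→Slot 7 ($145), total $320.
VCG payment = (others' best without Quanta) − (others' welfare with Quanta) = 320 − 318 = $2.

Quanta pays $2.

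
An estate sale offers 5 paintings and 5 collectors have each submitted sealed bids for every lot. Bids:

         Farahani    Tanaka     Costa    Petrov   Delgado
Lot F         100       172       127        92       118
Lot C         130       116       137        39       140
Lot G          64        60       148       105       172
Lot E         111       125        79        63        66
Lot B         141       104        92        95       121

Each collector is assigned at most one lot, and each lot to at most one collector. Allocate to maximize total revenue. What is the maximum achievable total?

This is a one-to-one assignment (maximum-weight bipartite matching).
Optimal: Farahani→Lot E ($111), Tanaka→Lot F ($172), Costa→Lot C ($137), Petrov→Lot B ($95), Delgado→Lot G ($172) — total 111+172+137+95+172 = $687.
Row-greedy (each collector in turn takes its best remaining lot) gives $664, worse by 23.

Maximum total: $687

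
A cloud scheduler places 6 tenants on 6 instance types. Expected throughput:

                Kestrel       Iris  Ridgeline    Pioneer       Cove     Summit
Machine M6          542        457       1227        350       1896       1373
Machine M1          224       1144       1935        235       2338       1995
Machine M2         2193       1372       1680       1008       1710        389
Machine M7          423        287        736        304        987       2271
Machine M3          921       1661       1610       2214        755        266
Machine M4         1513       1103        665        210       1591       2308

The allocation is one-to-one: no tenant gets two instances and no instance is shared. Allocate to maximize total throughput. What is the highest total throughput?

This is the linear assignment problem.
Optimal: Kestrel→Machine M2 (2193 ops/s), Iris→Machine M4 (1103 ops/s), Ridgeline→Machine M1 (1935 ops/s), Pioneer→Machine M3 (2214 ops/s), Cove→Machine M6 (1896 ops/s), Summit→Machine M7 (2271 ops/s) — total 2193+1103+1935+2214+1896+2271 = 11612 ops/s.
Column-greedy (each instance in turn goes to its best remaining tenant) gives 10137 ops/s, worse by 1475.

Maximum total: 11612 ops/s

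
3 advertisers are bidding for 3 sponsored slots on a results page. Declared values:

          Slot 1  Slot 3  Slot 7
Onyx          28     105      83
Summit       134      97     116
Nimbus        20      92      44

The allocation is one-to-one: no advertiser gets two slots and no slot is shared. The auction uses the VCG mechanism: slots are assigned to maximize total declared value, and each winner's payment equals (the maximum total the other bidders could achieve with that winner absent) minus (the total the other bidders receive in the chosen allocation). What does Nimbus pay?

Nimbus pays $22.

Efficient allocation: Onyx→Slot 7 ($83), Summit→Slot 1 ($134), Nimbus→Slot 3 ($92); total welfare W = $309.
Nimbus receives Slot 3 at value $92, so the others get W − 92 = $217.
Without Nimbus: best allocation of the remaining 2 bidders over all 3 slots is Onyx→Slot 3 ($105), Summit→Slot 1 ($134), total $239.
VCG payment = (others' best without Nimbus) − (others' welfare with Nimbus) = 239 − 217 = $22.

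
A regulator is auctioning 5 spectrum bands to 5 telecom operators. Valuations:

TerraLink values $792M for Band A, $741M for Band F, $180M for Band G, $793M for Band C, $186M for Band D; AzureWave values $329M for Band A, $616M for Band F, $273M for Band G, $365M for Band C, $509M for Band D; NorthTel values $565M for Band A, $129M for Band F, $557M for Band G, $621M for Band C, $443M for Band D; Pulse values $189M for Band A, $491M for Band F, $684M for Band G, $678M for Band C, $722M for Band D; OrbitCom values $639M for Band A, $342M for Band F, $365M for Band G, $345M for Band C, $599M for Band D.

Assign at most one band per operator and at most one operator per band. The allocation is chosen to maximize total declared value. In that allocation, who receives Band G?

This is the linear assignment problem.
Optimal: TerraLink→Band C ($793M), AzureWave→Band F ($616M), NorthTel→Band G ($557M), Pulse→Band D ($722M), OrbitCom→Band A ($639M) — total 793+616+557+722+639 = $3327M.
Next-best assignment: TerraLink→Band A, AzureWave→Band F, NorthTel→Band C, Pulse→Band G, OrbitCom→Band D = $3312M.
Swapping NorthTel↔Pulse (NorthTel→Band D $443M, Pulse→Band G $684M) loses 152.
Every other assignment is strictly worse.
NorthTel's own top band is Band C ($621M), but forcing NorthTel→Band C and reassigning the rest optimally gives only $3312M — worse by 15.

NorthTel receives Band G.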